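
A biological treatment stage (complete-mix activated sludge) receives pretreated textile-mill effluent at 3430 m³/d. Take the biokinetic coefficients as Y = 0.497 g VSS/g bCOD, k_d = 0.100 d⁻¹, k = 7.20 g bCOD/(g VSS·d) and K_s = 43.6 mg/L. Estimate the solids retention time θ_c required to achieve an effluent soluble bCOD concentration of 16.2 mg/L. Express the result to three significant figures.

θ_c ≈ 1.15 d

At the target effluent, Y k S/(K_s+S) = 0.497×7.20×16.2/59.80 = 0.9694 d⁻¹.
Then 1/θ_c = μ − k_d = 0.9694 − 0.100 = 0.8694 d⁻¹, giving θ_c = 1.150 d.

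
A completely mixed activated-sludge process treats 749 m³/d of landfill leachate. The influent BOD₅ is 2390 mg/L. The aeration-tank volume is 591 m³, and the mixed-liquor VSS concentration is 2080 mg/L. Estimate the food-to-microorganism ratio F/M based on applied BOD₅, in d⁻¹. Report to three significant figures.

F/M = applied load / biomass = Q·S₀/(V·X) = 749 × 2390 / (591.0 × 2080) = 1.456 d⁻¹.

F/M ≈ 1.46 d⁻¹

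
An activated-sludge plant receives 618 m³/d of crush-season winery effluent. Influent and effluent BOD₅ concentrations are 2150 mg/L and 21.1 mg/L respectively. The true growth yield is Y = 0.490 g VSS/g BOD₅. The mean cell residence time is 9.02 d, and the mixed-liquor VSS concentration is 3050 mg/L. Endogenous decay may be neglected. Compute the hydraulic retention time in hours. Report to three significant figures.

τ ≈ 74.0 h

With k_d = 0 the design equation reduces to V = Y Q (S₀−S) θ_c / X = 0.490 × 618 × (2150 − 21.1) × 9.02 / 3050 = 1907 m³.
τ = V/Q = 1907/618 = 3.085 d, or 74.04 h.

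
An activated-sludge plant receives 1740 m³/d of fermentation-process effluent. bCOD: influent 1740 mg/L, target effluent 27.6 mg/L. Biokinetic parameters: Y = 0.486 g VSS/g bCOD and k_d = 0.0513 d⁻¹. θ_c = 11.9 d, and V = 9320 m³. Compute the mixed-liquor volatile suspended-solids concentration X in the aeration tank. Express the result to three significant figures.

X ≈ 1150 mg/L

From V·X·(1 + k_d·θ_c) = Y·Q·(S₀ − S)·θ_c: X = 0.486 × 1740 × (1740 − 27.6) × 11.9 / [9320 × (1 + 0.0513 × 11.9)] = 1148 mg/L.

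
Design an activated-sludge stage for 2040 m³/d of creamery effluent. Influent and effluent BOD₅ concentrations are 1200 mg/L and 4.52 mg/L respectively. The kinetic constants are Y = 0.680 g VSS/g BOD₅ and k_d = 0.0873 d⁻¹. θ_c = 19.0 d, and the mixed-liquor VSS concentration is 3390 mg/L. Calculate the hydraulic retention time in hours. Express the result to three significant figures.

Rearranging the biomass balance for a CMAS with decay, V = Y·Q·ΔS·θ_c / [X·(1+k_d θ_c)] = 0.680 × 2040 × (1200 − 4.52) × 19.0 / [3390 × (1 + 0.0873 × 19.0)] = 3.15×10^7 / 9013 = 3496 m³.
Hydraulic retention time τ = V/Q = 3496 / 2040 = 1.714 d = 41.13 h.

τ ≈ 41.1 h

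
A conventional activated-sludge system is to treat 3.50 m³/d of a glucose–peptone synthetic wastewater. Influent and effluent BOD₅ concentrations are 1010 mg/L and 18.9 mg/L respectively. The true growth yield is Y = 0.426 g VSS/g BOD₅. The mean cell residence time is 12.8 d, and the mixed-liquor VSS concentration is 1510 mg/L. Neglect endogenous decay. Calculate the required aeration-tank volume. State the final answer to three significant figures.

With k_d = 0 the design equation reduces to V = Y Q (S₀−S) θ_c / X = 0.426 × 3.50 × (1010 − 18.9) × 12.8 / 1510 = 12.53 m³.

V ≈ 12.5 m³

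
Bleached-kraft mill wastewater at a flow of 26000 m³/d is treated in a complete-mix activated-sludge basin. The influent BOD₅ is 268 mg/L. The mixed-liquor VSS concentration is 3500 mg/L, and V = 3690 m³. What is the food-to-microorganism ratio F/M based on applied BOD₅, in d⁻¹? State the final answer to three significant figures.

F/M = applied load / biomass = Q·S₀/(V·X) = 26000 × 268 / (3690 × 3500) = 0.5395 d⁻¹.

F/M ≈ 0.540 d⁻¹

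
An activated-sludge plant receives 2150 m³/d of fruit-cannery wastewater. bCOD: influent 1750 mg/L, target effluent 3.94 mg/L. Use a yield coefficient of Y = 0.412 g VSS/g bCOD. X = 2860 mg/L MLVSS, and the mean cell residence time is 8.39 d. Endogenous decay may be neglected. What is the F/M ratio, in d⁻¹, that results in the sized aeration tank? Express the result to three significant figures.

With k_d = 0 the design equation reduces to V = Y Q (S₀−S) θ_c / X = 0.412 × 2150 × (1750 − 3.94) × 8.39 / 2860 = 4537 m³.
F/M = Q·S₀ / (V·X) = 2150 × 1750 / (4537 × 2860) = 0.2899 g bCOD·(g VSS·d)⁻¹.

F/M ≈ 0.290 d⁻¹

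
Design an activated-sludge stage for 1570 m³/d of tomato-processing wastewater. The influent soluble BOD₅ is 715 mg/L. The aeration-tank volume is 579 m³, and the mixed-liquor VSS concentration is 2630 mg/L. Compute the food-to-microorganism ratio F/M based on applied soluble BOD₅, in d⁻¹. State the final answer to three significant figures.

F/M = Q·S₀ / (V·X) = 1570 × 715 / (579.0 × 2630) = 0.7372 g soluble BOD₅·(g VSS·d)⁻¹.

F/M ≈ 0.737 d⁻¹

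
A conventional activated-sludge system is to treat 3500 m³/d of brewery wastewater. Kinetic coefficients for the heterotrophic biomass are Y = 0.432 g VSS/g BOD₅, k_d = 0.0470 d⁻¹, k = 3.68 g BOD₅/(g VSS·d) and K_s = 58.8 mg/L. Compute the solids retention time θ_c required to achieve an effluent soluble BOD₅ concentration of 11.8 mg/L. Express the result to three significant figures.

θ_c ≈ 4.57 d

At the target effluent, Y k S/(K_s+S) = 0.432×3.68×11.8/70.60 = 0.2657 d⁻¹.
1/θ_c = 0.2657 − 0.0470 = 0.2187 d⁻¹, so θ_c = 4.572 d.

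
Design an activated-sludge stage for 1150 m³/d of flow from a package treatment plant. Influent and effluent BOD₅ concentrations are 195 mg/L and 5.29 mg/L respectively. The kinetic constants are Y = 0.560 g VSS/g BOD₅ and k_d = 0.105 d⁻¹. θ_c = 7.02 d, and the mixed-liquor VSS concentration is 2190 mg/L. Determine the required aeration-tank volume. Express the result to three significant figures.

Rearranging the biomass balance for a CMAS with decay, V = Y·Q·ΔS·θ_c / [X·(1+k_d θ_c)] = 0.560 × 1150 × (195 − 5.29) × 7.02 / [2190 × (1 + 0.105 × 7.02)] = 8.58×10^5 / 3804 = 225.4 m³.

V ≈ 225 m³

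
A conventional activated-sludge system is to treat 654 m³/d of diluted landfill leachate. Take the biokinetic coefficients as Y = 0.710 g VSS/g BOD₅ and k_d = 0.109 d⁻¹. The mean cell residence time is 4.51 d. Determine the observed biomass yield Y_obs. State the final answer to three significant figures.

Y_obs = Y / (1 + k_d θ_c) = 0.710 / (1 + 0.109 × 4.51) = 0.710 / 1.492 = 0.4760.

Y_obs ≈ 0.476 g VSS/g BOD₅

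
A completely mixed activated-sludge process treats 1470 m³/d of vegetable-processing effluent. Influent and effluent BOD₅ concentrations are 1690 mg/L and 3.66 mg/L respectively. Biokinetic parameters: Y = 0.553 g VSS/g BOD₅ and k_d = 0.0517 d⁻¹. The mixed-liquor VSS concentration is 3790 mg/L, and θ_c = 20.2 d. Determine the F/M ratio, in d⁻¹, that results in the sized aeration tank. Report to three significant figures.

F/M ≈ 0.183 d⁻¹

Steady-state biomass mass balance: V·X·(1 + k_d·θ_c) = Y·Q·(S₀ − S)·θ_c, so V = 0.553 × 1470 × (1690 − 3.66) × 20.2 / [3790 × (1 + 0.0517 × 20.2)] = 2.77×10^7 / 7748 = 3574 m³.
F/M = Q·S₀ / (V·X) = 1470 × 1690 / (3574 × 3790) = 0.1834 g BOD₅·(g VSS·d)⁻¹.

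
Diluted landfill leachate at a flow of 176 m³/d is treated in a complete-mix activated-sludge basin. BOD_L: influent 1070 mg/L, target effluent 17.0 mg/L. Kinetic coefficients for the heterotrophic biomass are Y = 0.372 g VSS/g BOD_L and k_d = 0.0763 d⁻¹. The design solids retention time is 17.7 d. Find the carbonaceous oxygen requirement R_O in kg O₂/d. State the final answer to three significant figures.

Observed yield with endogenous decay: Y_obs = Y / (1 + k_d·θ_c) = 0.372 / (1 + 0.0763 × 17.7) = 0.372 / 2.351 = 0.1583 g VSS/g BOD_L.
Q·(S₀ − S) = 176 × (1070 − 17.0) × 10⁻³ = 185.3 kg/d removed.
Biomass synthesised: P_X = Y_obs × 185.3 = 29.33 kg VSS/d.
R_O = Q·(S₀ − S) − 1.42·P_X = 185.3 − 1.42 × 29.33 = 143.7 kg O₂/d.

R_O ≈ 144 kg O₂/d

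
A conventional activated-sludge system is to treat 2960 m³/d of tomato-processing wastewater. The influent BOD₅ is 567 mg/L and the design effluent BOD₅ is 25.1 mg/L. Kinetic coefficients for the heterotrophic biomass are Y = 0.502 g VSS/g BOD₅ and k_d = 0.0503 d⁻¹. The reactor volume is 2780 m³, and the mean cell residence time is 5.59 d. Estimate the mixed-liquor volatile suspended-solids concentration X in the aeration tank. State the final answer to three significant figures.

Solving the biomass balance for X: X = Y Q (S₀−S) θ_c / [V (1+k_d θ_c)] = 0.502 × 2960 × (567 − 25.1) × 5.59 / [2780 × (1 + 0.0503 × 5.59)] = 1264 mg/L.

X ≈ 1260 mg/L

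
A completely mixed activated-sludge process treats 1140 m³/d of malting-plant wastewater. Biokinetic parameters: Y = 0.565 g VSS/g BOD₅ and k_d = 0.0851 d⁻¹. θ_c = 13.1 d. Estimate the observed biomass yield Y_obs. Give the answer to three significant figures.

Y_obs = Y / (1 + k_d θ_c) = 0.565 / (1 + 0.0851 × 13.1) = 0.565 / 2.115 = 0.2672.

Y_obs ≈ 0.267 g VSS/g BOD₅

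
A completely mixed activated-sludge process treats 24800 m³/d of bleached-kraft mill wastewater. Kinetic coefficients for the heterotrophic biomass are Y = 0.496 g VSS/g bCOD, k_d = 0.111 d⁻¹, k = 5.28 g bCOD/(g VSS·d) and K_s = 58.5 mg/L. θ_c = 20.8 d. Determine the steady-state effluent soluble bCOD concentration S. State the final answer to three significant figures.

S ≈ 3.78 mg/L

For a completely mixed reactor with recycle the Lawrence–McCarty relation gives S = K_s·(1 + k_d·θ_c) / [θ_c·(Y·k − k_d) − 1] = 58.5 × (1 + 0.111 × 20.8) / [20.8 × (0.496 × 5.28 − 0.111) − 1] = 193.6 / 51.16 = 3.783 mg/L.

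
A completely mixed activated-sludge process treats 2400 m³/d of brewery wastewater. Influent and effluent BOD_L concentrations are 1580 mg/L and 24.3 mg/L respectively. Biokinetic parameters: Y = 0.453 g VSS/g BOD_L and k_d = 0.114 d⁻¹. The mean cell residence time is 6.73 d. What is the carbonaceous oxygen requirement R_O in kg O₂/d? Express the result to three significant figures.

R_O ≈ 2370 kg O₂/d

The observed yield is Y_obs = Y/(1 + k_d·θ_c) = 0.453 / (1 + 0.114 × 6.73) = 0.453 / 1.767 = 0.2563 g VSS per g BOD_L removed.
Substrate removed = Q·(S₀ − S) = 2400 m³/d × (1580 − 24.3) g/m³ = 3.73×10^6 g/d = 3734 kg/d.
Net sludge production P_X = 0.2563 × 3734 = 957.1 kg VSS/d.
R_O = Q·ΔS − 1.42 P_X = 3734 − 1359 = 2375 kg O₂/d.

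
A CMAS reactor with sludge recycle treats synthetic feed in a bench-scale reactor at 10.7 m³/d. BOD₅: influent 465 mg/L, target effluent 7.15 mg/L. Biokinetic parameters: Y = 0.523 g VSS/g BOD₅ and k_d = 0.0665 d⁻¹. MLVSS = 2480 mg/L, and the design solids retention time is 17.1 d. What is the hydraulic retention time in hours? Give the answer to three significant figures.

From the SRT design equation V = Y Q (S₀−S) θ_c / [X (1 + k_d θ_c)] = 0.523 × 10.7 × (465 − 7.15) × 17.1 / [2480 × (1 + 0.0665 × 17.1)] = 4.38×10^4 / 5300 = 8.266 m³.
Hydraulic retention time τ = V/Q = 8.266 / 10.7 = 0.7726 d = 18.54 h.

τ ≈ 18.5 h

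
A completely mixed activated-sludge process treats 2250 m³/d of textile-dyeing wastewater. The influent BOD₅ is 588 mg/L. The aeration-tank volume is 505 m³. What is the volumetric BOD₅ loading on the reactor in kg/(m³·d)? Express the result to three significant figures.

Applied BOD₅ load per unit volume = Q·S₀/V = (2250 × 588/1000)/505.0 = 2.620 kg BOD₅·m⁻³·d⁻¹.

L_v ≈ 2.62 kg BOD₅/(m³·d)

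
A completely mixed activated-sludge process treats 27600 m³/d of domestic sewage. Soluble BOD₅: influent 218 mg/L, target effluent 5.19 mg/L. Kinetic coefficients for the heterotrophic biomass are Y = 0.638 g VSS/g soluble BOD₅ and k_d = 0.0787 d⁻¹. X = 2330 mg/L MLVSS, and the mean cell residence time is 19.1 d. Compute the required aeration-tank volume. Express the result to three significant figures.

V ≈ 12300 m³

Rearranging the biomass balance for a CMAS with decay, V = Y·Q·ΔS·θ_c / [X·(1+k_d θ_c)] = 0.638 × 27600 × (218 − 5.19) × 19.1 / [2330 × (1 + 0.0787 × 19.1)] = 7.16×10^7 / 5832 = 12272 m³.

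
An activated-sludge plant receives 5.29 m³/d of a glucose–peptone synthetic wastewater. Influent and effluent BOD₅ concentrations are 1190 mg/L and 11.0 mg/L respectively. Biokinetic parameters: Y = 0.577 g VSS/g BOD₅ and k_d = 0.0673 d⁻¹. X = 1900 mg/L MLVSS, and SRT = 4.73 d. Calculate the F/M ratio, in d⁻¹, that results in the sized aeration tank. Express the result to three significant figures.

F/M ≈ 0.488 d⁻¹

Steady-state biomass mass balance: V·X·(1 + k_d·θ_c) = Y·Q·(S₀ − S)·θ_c, so V = 0.577 × 5.29 × (1190 − 11.0) × 4.73 / [1900 × (1 + 0.0673 × 4.73)] = 1.7×10^4 / 2505 = 6.796 m³.
F/M = applied load / biomass = Q·S₀/(V·X) = 5.29 × 1190 / (6.796 × 1900) = 0.4876 d⁻¹.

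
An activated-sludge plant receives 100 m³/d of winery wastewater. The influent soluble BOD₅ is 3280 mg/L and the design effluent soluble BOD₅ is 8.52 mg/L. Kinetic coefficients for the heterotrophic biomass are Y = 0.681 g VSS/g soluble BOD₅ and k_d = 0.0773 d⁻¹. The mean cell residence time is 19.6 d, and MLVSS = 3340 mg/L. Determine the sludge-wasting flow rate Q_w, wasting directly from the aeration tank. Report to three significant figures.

Rearranging the biomass balance for a CMAS with decay, V = Y·Q·ΔS·θ_c / [X·(1+k_d θ_c)] = 0.681 × 100 × (3280 − 8.52) × 19.6 / [3340 × (1 + 0.0773 × 19.6)] = 4.37×10^6 / 8400 = 519.8 m³.
For wasting at MLVSS concentration, Q_w = V/θ_c = 519.8/19.6 = 26.52 m³/d.

Q_w ≈ 26.5 m³/d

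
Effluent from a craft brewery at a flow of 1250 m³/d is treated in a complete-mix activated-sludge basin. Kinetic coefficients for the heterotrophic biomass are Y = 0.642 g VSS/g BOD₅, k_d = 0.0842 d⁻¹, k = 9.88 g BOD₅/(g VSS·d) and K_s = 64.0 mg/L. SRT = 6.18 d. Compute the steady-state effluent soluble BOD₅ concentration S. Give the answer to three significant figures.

For a completely mixed reactor with recycle the Lawrence–McCarty relation gives S = K_s·(1 + k_d·θ_c) / [θ_c·(Y·k − k_d) − 1] = 64.0 × (1 + 0.0842 × 6.18) / [6.18 × (0.642 × 9.88 − 0.0842) − 1] = 97.30 / 37.68 = 2.582 mg/L.

S ≈ 2.58 mg/L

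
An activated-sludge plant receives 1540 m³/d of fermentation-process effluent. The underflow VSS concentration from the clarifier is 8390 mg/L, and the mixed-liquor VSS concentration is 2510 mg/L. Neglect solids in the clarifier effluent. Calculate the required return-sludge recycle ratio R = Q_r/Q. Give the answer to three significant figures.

Mass balance around the secondary clarifier (neglecting effluent solids): R = X / (X_r − X) = 2510 / (8390 − 2510) = 0.4269.

R ≈ 0.427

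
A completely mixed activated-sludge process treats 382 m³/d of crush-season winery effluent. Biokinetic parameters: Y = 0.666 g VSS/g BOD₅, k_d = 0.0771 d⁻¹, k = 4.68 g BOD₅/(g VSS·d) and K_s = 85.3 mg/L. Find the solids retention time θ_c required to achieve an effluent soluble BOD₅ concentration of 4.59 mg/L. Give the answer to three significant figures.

θ_c ≈ 12.2 d

At the target effluent, Y k S/(K_s+S) = 0.666×4.68×4.59/89.89 = 0.1592 d⁻¹.
θ_c = 1/(μ − k_d) = 1/(0.1592 − 0.0771) = 1/0.08206 = 12.19 d.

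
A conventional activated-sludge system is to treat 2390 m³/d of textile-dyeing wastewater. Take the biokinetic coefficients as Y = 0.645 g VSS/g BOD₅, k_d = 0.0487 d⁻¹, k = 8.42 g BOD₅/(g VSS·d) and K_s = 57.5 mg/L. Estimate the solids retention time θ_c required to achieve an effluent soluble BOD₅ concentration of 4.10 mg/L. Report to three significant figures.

At the target effluent, Y k S/(K_s+S) = 0.645×8.42×4.10/61.60 = 0.3615 d⁻¹.
1/θ_c = 0.3615 − 0.0487 = 0.3128 d⁻¹, so θ_c = 3.197 d.

θ_c ≈ 3.20 d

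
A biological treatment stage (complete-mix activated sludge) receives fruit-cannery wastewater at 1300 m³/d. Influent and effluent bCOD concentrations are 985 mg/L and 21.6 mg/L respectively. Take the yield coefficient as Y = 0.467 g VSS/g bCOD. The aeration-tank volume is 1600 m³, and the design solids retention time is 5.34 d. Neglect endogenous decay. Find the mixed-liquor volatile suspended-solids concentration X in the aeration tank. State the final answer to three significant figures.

X = Y·Q·ΔS·θ_c / V = 0.467 × 1300 × (985 − 21.6) × 5.34 / 1600 = 1952 mg/L.

X ≈ 1950 mg/L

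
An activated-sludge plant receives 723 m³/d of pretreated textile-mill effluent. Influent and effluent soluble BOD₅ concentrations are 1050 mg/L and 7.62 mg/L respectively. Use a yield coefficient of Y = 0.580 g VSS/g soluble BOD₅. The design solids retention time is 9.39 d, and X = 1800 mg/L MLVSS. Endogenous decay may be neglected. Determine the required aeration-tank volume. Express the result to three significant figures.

V ≈ 2280 m³

With k_d = 0 the design equation reduces to V = Y Q (S₀−S) θ_c / X = 0.580 × 723 × (1050 − 7.62) × 9.39 / 1800 = 2280 m³.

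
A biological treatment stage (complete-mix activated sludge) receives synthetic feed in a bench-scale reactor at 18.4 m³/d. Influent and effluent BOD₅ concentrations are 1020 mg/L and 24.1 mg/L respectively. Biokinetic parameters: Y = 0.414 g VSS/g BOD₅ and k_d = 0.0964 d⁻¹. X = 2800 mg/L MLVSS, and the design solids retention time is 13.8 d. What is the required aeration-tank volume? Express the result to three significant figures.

V ≈ 16.0 m³

From the SRT design equation V = Y Q (S₀−S) θ_c / [X (1 + k_d θ_c)] = 0.414 × 18.4 × (1020 − 24.1) × 13.8 / [2800 × (1 + 0.0964 × 13.8)] = 1.05×10^5 / 6525 = 16.04 m³.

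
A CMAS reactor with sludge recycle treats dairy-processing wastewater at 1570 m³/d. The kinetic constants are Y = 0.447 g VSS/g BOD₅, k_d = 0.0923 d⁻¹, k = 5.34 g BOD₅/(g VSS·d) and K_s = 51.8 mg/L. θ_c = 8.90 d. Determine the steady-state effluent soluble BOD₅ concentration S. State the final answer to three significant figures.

S ≈ 4.86 mg/L

Effluent substrate depends only on kinetics and SRT: S = K_s(1 + k_d θ_c) / [θ_c(Yk − k_d) − 1] = 51.8 × (1 + 0.0923 × 8.90) / [8.90 × (0.447 × 5.34 − 0.0923) − 1] = 94.35 / 19.42 = 4.858 mg/L.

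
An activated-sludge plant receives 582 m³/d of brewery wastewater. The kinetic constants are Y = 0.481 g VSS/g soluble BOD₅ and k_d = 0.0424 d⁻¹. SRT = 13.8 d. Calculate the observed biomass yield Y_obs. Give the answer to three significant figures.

Y_obs ≈ 0.303 g VSS/g soluble BOD₅

Correct the yield for decay: Y_obs = Y/(1 + k_d θ_c) = 0.481 / (1 + 0.0424 × 13.8) = 0.481 / 1.585 = 0.3034.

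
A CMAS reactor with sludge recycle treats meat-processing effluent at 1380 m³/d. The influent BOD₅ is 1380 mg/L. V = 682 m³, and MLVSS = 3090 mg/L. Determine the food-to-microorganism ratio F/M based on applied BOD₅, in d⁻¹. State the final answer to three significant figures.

F/M ≈ 0.904 d⁻¹

F/M = applied load / biomass = Q·S₀/(V·X) = 1380 × 1380 / (682.0 × 3090) = 0.9037 d⁻¹.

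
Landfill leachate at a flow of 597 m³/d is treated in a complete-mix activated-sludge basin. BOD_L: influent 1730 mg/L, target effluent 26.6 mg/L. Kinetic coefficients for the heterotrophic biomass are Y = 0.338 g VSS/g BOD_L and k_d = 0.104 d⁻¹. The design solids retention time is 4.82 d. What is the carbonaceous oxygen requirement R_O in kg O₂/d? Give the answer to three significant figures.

Correct the yield for decay: Y_obs = Y/(1 + k_d θ_c) = 0.338 / (1 + 0.104 × 4.82) = 0.338 / 1.501 = 0.2251.
Mass of BOD_L removed per day: Q(S₀ − S) = 597 × 1703 g/m³ = 1017 kg/d.
Net sludge production P_X = 0.2251 × 1017 = 229.0 kg VSS/d.
R_O = Q·ΔS − 1.42 P_X = 1017 − 325.1 = 691.8 kg O₂/d.

R_O ≈ 692 kg O₂/d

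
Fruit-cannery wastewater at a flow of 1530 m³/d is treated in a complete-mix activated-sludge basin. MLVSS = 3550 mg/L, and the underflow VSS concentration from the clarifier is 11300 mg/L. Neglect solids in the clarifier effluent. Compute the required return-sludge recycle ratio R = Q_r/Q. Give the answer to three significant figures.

R ≈ 0.458

R = Q_r/Q = X/(X_r − X) = 3550 / (11300 − 3550) = 0.4581.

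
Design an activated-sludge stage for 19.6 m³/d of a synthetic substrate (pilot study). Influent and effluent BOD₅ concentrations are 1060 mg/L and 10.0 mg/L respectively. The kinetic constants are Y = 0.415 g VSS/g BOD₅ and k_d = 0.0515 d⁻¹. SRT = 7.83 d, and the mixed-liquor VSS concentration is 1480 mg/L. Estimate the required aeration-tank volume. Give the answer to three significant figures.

Steady-state biomass mass balance: V·X·(1 + k_d·θ_c) = Y·Q·(S₀ − S)·θ_c, so V = 0.415 × 19.6 × (1060 − 10.0) × 7.83 / [1480 × (1 + 0.0515 × 7.83)] = 6.69×10^4 / 2077 = 32.20 m³.

V ≈ 32.2 m³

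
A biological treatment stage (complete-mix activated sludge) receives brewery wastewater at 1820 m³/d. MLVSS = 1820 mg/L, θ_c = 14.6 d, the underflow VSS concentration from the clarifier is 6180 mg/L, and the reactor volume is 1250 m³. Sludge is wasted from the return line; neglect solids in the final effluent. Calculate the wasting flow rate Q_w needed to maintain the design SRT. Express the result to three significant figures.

Q_w ≈ 25.2 m³/d

Q_w = (V·X)/(θ_c X_r) = 1250 × 1820 / (14.6 × 6180) = 25.21 m³/d.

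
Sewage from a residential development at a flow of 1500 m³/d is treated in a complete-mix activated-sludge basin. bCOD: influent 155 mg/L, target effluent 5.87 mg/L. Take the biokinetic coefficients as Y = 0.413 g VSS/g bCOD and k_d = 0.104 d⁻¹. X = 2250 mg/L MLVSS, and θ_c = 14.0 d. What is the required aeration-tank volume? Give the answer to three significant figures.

V ≈ 234 m³

Rearranging the biomass balance for a CMAS with decay, V = Y·Q·ΔS·θ_c / [X·(1+k_d θ_c)] = 0.413 × 1500 × (155 − 5.87) × 14.0 / [2250 × (1 + 0.104 × 14.0)] = 1.29×10^6 / 5526 = 234.1 m³.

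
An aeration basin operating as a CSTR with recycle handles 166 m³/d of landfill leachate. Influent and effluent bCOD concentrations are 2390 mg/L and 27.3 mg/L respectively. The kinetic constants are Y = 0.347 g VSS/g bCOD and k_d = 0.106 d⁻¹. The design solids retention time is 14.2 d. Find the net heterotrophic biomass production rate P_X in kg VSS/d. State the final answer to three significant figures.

P_X ≈ 54.3 kg VSS/d

Observed yield with endogenous decay: Y_obs = Y / (1 + k_d·θ_c) = 0.347 / (1 + 0.106 × 14.2) = 0.347 / 2.505 = 0.1385 g VSS/g bCOD.
Substrate removed = Q·(S₀ − S) = 166 m³/d × (2390 − 27.3) g/m³ = 3.92×10^5 g/d = 392.2 kg/d.
Net biomass production P_X = Y_obs × Q·(S₀ − S) = 0.1385 × 392.2 = 54.33 kg VSS/d.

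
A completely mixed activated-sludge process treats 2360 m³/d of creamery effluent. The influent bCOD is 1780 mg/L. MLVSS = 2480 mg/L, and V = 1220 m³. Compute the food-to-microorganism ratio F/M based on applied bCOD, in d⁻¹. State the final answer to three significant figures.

F/M ≈ 1.39 d⁻¹

F/M = Q·S₀ / (V·X) = 2360 × 1780 / (1220 × 2480) = 1.388 g bCOD·(g VSS·d)⁻¹.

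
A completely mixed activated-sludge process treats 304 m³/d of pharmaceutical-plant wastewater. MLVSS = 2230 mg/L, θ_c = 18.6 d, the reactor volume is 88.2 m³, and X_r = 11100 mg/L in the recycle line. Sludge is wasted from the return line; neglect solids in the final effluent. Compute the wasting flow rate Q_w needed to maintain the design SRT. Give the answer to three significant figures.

Q_w ≈ 0.953 m³/d

Wasting from the return line (neglecting effluent solids): Q_w = V·X / (θ_c·X_r) = 88.20 × 2230 / (18.6 × 11100) = 0.9527 m³/d.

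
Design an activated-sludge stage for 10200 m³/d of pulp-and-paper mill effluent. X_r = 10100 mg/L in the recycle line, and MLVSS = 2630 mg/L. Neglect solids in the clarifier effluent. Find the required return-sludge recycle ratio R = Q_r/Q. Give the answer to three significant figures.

R ≈ 0.352

R = Q_r/Q = X/(X_r − X) = 2630 / (10100 − 2630) = 0.3521.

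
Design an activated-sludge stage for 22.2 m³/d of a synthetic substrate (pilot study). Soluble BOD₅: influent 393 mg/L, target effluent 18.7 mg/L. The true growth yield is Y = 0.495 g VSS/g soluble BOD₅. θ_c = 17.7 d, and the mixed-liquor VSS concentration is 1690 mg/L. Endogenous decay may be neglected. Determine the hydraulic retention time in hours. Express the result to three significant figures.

V·X = Y·Q·ΔS·θ_c gives V = 0.495 × 22.2 × (393 − 18.7) × 17.7 / 1690 = 43.08 m³.
τ = V/Q = 43.08/22.2 = 1.940 d, or 46.57 h.

τ ≈ 46.6 h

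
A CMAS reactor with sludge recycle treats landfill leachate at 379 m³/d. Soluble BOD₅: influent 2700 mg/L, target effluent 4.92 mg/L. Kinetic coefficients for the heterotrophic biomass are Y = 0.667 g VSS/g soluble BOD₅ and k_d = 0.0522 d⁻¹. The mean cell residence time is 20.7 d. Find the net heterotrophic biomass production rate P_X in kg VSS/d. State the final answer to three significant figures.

Observed yield with endogenous decay: Y_obs = Y / (1 + k_d·θ_c) = 0.667 / (1 + 0.0522 × 20.7) = 0.667 / 2.081 = 0.3206 g VSS/g soluble BOD₅.
Substrate removed = Q·(S₀ − S) = 379 m³/d × (2700 − 4.92) g/m³ = 1.02×10^6 g/d = 1021 kg/d.
So the net sludge growth is P_X = 0.3206 × 1021 = 327.5 kg VSS/d.

P_X ≈ 327 kg VSS/d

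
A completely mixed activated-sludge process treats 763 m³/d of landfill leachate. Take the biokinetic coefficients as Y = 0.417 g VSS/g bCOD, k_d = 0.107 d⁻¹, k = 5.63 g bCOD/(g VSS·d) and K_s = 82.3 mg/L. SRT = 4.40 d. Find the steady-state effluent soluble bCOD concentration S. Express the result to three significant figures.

S ≈ 13.7 mg/L

Effluent substrate depends only on kinetics and SRT: S = K_s(1 + k_d θ_c) / [θ_c(Yk − k_d) − 1] = 82.3 × (1 + 0.107 × 4.40) / [4.40 × (0.417 × 5.63 − 0.107) − 1] = 121.0 / 8.859 = 13.66 mg/L.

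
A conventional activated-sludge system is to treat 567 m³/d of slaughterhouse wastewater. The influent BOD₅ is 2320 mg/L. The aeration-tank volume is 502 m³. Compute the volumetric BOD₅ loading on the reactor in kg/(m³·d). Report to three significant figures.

L_v ≈ 2.62 kg BOD₅/(m³·d)

L_v = Q S₀ / V = 567 × 2320 × 10⁻³ / 502.0 = 2.620 kg/(m³·d).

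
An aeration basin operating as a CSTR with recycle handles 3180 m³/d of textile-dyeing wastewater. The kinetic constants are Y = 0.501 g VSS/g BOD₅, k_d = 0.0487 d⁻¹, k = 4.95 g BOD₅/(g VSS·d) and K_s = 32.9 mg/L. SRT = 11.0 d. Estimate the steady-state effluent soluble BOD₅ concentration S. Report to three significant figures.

From the Monod/SRT balance for a CMAS, S = K_s·(1+k_d θ_c)/[θ_c·(Y k − k_d) − 1] = 32.9 × (1 + 0.0487 × 11.0) / [11.0 × (0.501 × 4.95 − 0.0487) − 1] = 50.52 / 25.74 = 1.963 mg/L.

S ≈ 1.96 mg/L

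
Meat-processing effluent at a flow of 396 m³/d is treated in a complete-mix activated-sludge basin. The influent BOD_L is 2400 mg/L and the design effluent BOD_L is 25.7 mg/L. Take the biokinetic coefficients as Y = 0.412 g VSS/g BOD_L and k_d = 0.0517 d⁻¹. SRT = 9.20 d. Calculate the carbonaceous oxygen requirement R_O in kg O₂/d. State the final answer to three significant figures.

Observed yield with endogenous decay: Y_obs = Y / (1 + k_d·θ_c) = 0.412 / (1 + 0.0517 × 9.20) = 0.412 / 1.476 = 0.2792 g VSS/g BOD_L.
ΔS = 2400 − 25.7 = 2374 mg/L, so the substrate removal rate is 396 × 2374/1000 = 940.2 kg BOD_L/d.
Net sludge production P_X = 0.2792 × 940.2 = 262.5 kg VSS/d.
R_O = Q·(S₀ − S) − 1.42·P_X = 940.2 − 1.42 × 262.5 = 567.5 kg O₂/d.

R_O ≈ 567 kg O₂/d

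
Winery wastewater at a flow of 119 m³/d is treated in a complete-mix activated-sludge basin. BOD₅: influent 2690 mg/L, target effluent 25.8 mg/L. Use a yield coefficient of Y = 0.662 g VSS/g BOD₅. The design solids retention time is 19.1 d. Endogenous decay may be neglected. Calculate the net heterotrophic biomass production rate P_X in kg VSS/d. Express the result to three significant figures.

No decay correction is needed, so Y_obs = Y = 0.662.
Q·(S₀ − S) = 119 × (2690 − 25.8) × 10⁻³ = 317.0 kg/d removed.
Net biomass production P_X = Y_obs × Q·(S₀ − S) = 0.6620 × 317.0 = 209.9 kg VSS/d.

P_X ≈ 210 kg VSS/d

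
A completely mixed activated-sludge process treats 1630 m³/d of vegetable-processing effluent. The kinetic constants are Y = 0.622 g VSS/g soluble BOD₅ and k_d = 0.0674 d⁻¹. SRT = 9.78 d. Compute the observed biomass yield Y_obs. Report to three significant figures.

Y_obs = Y / (1 + k_d θ_c) = 0.622 / (1 + 0.0674 × 9.78) = 0.622 / 1.659 = 0.3749.

Y_obs ≈ 0.375 g VSS/g soluble BOD₅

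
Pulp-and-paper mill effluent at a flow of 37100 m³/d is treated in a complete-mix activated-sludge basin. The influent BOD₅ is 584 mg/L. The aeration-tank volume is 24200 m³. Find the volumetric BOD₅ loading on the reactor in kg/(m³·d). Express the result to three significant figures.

L_v ≈ 0.895 kg BOD₅/(m³·d)

Applied BOD₅ load per unit volume = Q·S₀/V = (37100 × 584/1000)/24200 = 0.8953 kg BOD₅·m⁻³·d⁻¹.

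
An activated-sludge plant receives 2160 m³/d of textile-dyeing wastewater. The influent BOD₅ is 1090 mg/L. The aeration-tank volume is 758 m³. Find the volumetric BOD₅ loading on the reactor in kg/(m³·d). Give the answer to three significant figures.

Applied BOD₅ load per unit volume = Q·S₀/V = (2160 × 1090/1000)/758.0 = 3.106 kg BOD₅·m⁻³·d⁻¹.

L_v ≈ 3.11 kg BOD₅/(m³·d)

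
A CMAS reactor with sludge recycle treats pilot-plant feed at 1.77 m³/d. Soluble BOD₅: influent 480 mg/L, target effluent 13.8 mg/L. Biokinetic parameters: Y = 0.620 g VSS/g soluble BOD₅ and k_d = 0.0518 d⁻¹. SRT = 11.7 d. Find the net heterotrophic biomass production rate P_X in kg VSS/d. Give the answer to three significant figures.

P_X ≈ 0.319 kg VSS/d

Y_obs = Y / (1 + k_d θ_c) = 0.620 / (1 + 0.0518 × 11.7) = 0.620 / 1.606 = 0.3860.
Substrate removed = Q·(S₀ − S) = 1.77 m³/d × (480 − 13.8) g/m³ = 8.25×10^2 g/d = 0.8252 kg/d.
Biomass produced: P_X = Y_obs·Q·ΔS = 0.3860 × 0.8252 ≈ 0.3185 kg VSS/d.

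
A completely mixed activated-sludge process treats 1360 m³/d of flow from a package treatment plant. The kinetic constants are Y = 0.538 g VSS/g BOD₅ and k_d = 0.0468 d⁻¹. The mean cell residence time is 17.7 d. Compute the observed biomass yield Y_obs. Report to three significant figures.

Correct the yield for decay: Y_obs = Y/(1 + k_d θ_c) = 0.538 / (1 + 0.0468 × 17.7) = 0.538 / 1.828 = 0.2943.

Y_obs ≈ 0.294 g VSS/g BOD₅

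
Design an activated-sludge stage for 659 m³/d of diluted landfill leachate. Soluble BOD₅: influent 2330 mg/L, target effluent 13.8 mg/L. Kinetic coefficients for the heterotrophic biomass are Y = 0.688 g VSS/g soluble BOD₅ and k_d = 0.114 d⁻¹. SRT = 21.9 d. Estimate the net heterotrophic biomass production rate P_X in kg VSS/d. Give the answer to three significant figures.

Correct the yield for decay: Y_obs = Y/(1 + k_d θ_c) = 0.688 / (1 + 0.114 × 21.9) = 0.688 / 3.497 = 0.1968.
Q·(S₀ − S) = 659 × (2330 − 13.8) × 10⁻³ = 1526 kg/d removed.
Biomass produced: P_X = Y_obs·Q·ΔS = 0.1968 × 1526 ≈ 300.3 kg VSS/d.

P_X ≈ 300 kg VSS/d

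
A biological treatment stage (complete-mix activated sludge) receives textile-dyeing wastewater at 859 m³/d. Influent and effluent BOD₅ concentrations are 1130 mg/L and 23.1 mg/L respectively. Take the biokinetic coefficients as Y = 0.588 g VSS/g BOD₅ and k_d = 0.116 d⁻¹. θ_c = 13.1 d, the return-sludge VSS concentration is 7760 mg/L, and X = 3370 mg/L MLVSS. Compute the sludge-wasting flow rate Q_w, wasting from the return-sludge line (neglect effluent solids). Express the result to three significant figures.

Steady-state biomass mass balance: V·X·(1 + k_d·θ_c) = Y·Q·(S₀ − S)·θ_c, so V = 0.588 × 859 × (1130 − 23.1) × 13.1 / [3370 × (1 + 0.116 × 13.1)] = 7.32×10^6 / 8491 = 862.6 m³.
Wasting from the return line (neglecting effluent solids): Q_w = V·X / (θ_c·X_r) = 862.6 × 3370 / (13.1 × 7760) = 28.59 m³/d.

Q_w ≈ 28.6 m³/d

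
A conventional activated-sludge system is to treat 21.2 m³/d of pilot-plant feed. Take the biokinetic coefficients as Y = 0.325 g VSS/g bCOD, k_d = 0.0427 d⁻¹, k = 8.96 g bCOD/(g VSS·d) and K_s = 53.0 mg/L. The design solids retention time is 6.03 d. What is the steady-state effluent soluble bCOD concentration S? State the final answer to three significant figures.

S ≈ 4.09 mg/L

For a completely mixed reactor with recycle the Lawrence–McCarty relation gives S = K_s·(1 + k_d·θ_c) / [θ_c·(Y·k − k_d) − 1] = 53.0 × (1 + 0.0427 × 6.03) / [6.03 × (0.325 × 8.96 − 0.0427) − 1] = 66.65 / 16.30 = 4.088 mg/L.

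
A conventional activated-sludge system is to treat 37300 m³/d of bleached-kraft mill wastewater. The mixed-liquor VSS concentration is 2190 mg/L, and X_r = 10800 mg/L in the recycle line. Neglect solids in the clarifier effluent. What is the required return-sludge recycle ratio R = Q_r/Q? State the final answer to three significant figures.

R ≈ 0.254

Mass balance around the secondary clarifier (neglecting effluent solids): R = X / (X_r − X) = 2190 / (10800 − 2190) = 0.2544.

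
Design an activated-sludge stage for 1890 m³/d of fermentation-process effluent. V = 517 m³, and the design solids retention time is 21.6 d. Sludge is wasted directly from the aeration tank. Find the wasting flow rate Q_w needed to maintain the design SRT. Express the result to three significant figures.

Wasting from the aeration tank: Q_w = V / θ_c = 517.0 / 21.6 = 23.94 m³/d.

Q_w ≈ 23.9 m³/d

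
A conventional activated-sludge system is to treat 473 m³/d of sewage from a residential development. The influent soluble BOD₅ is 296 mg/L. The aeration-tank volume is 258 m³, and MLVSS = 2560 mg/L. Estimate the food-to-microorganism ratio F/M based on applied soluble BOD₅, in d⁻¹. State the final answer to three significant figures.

F/M ≈ 0.212 d⁻¹

F/M = Q·S₀ / (V·X) = 473 × 296 / (258.0 × 2560) = 0.2120 g soluble BOD₅·(g VSS·d)⁻¹.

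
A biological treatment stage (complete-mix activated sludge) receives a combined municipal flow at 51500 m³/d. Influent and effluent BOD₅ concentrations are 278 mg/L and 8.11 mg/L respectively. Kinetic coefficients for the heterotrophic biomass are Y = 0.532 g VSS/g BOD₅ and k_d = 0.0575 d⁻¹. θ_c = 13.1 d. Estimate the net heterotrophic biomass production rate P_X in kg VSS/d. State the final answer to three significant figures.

Observed yield with endogenous decay: Y_obs = Y / (1 + k_d·θ_c) = 0.532 / (1 + 0.0575 × 13.1) = 0.532 / 1.753 = 0.3034 g VSS/g BOD₅.
Substrate removed = Q·(S₀ − S) = 51500 m³/d × (278 − 8.11) g/m³ = 1.39×10^7 g/d = 13899 kg/d.
Net biomass production P_X = Y_obs × Q·(S₀ − S) = 0.3034 × 13899 = 4218 kg VSS/d.

P_X ≈ 4220 kg VSS/d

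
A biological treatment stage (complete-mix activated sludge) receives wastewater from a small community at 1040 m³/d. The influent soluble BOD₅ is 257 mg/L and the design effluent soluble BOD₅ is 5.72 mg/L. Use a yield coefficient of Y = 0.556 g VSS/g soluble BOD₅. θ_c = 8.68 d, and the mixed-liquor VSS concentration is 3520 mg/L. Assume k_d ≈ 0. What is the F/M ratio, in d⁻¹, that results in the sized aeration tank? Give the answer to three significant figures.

F/M ≈ 0.212 d⁻¹

V·X = Y·Q·ΔS·θ_c gives V = 0.556 × 1040 × (257 − 5.72) × 8.68 / 3520 = 358.3 m³.
Food-to-microorganism ratio F/M = Q S₀ / (V X) = 1040 × 257 / (358.3 × 3520) = 0.2119 d⁻¹.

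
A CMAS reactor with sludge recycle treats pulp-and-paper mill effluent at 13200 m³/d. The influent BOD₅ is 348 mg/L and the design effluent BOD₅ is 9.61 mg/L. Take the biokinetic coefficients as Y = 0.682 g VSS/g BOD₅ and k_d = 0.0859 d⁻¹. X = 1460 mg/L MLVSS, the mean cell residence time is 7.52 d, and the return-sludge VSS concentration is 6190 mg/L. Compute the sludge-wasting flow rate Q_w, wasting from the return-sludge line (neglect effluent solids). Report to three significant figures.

Steady-state biomass mass balance: V·X·(1 + k_d·θ_c) = Y·Q·(S₀ − S)·θ_c, so V = 0.682 × 13200 × (348 − 9.61) × 7.52 / [1460 × (1 + 0.0859 × 7.52)] = 2.29×10^7 / 2403 = 9533 m³.
Q_w = (V·X)/(θ_c X_r) = 9533 × 1460 / (7.52 × 6190) = 299.0 m³/d.

Q_w ≈ 299 m³/d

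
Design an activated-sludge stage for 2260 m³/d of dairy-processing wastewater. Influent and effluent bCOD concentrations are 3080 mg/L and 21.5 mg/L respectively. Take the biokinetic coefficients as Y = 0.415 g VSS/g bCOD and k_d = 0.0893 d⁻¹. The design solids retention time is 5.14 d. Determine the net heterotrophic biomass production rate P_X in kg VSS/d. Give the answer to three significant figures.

P_X ≈ 1970 kg VSS/d

The observed yield is Y_obs = Y/(1 + k_d·θ_c) = 0.415 / (1 + 0.0893 × 5.14) = 0.415 / 1.459 = 0.2844 g VSS per g bCOD removed.
Mass of bCOD removed per day: Q(S₀ − S) = 2260 × 3058 g/m³ = 6912 kg/d.
Net biomass production P_X = Y_obs × Q·(S₀ − S) = 0.2844 × 6912 = 1966 kg VSS/d.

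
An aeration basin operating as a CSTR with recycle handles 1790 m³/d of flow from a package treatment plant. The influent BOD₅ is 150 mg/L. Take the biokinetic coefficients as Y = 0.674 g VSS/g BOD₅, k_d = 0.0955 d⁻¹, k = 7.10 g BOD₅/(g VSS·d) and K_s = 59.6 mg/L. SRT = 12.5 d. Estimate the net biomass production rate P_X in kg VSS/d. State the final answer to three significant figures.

For a completely mixed reactor with recycle the Lawrence–McCarty relation gives S = K_s·(1 + k_d·θ_c) / [θ_c·(Y·k − k_d) − 1] = 59.6 × (1 + 0.0955 × 12.5) / [12.5 × (0.674 × 7.10 − 0.0955) − 1] = 130.7 / 57.62 = 2.269 mg/L.
The observed yield is Y_obs = Y/(1 + k_d·θ_c) = 0.674 / (1 + 0.0955 × 12.5) = 0.674 / 2.194 = 0.3072 g VSS per g BOD₅ removed.
ΔS = 150 − 2.27 = 147.7 mg/L, so the substrate removal rate is 1790 × 147.7/1000 = 264.4 kg BOD₅/d.
Biomass produced: P_X = Y_obs·Q·ΔS = 0.3072 × 264.4 ≈ 81.24 kg VSS/d.

P_X ≈ 81.2 kg VSS/d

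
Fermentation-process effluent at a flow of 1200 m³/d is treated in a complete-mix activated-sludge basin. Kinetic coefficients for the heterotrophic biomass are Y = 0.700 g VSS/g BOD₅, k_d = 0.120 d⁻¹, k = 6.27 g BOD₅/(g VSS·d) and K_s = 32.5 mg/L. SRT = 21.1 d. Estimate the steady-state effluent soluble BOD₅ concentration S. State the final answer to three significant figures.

S ≈ 1.29 mg/L

Effluent substrate depends only on kinetics and SRT: S = K_s(1 + k_d θ_c) / [θ_c(Yk − k_d) − 1] = 32.5 × (1 + 0.120 × 21.1) / [21.1 × (0.700 × 6.27 − 0.120) − 1] = 114.8 / 89.08 = 1.289 mg/L.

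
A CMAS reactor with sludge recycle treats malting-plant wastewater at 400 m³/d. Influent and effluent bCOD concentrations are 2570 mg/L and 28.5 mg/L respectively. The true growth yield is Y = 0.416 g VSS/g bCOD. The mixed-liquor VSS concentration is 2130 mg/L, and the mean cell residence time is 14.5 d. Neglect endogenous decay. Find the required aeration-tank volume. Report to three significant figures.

Biomass mass balance (decay neglected): V·X = Y·Q·(S₀ − S)·θ_c, so V = 0.416 × 400 × (2570 − 28.5) × 14.5 / 2130 = 2879 m³.

V ≈ 2880 m³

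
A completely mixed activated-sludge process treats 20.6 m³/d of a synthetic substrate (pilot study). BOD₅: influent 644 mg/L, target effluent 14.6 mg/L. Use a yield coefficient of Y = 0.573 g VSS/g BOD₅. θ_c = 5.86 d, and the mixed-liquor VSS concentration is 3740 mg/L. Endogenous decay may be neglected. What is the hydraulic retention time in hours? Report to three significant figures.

V·X = Y·Q·ΔS·θ_c gives V = 0.573 × 20.6 × (644 − 14.6) × 5.86 / 3740 = 11.64 m³.
τ = V/Q = 11.64/20.6 = 0.5651 d, or 13.56 h.

τ ≈ 13.6 h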